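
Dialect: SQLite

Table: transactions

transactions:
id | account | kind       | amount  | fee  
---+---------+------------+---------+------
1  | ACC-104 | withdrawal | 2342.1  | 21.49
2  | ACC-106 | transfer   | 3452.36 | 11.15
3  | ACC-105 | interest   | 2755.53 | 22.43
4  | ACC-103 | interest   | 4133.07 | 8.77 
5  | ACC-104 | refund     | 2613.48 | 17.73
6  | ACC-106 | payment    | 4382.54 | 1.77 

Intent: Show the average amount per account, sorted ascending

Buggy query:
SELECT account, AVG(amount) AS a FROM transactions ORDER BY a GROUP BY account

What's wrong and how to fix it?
Bug: GROUP BY must precede ORDER BY

Fix: Reorder: SELECT … FROM … GROUP BY … ORDER BY …

Corrected query:
SELECT account, AVG(amount) AS a FROM transactions GROUP BY account ORDER BY a

Result:
account | a      
--------+--------
ACC-104 | 2477.79
ACC-105 | 2755.53
ACC-106 | 3917.45
ACC-103 | 4133.07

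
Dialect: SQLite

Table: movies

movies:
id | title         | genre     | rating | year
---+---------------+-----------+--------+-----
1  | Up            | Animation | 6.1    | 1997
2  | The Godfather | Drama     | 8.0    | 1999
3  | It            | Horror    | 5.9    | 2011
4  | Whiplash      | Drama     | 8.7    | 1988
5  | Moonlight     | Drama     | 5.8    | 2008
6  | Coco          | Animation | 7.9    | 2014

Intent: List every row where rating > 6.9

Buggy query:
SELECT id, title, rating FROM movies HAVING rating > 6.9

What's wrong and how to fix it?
Bug: HAVING filters the output of aggregation, but this query has no GROUP BY and no aggregate functions, so SQLite rejects it (HAVING clause on a non-aggregate query); the condition here is per row

Fix: Replace HAVING with WHERE since the condition applies to individual rows

Corrected query:
SELECT id, title, rating FROM movies WHERE rating > 6.9

Result:
id | title         | rating
---+---------------+-------
2  | The Godfather | 8     
4  | Whiplash      | 8.7   
6  | Coco          | 7.9   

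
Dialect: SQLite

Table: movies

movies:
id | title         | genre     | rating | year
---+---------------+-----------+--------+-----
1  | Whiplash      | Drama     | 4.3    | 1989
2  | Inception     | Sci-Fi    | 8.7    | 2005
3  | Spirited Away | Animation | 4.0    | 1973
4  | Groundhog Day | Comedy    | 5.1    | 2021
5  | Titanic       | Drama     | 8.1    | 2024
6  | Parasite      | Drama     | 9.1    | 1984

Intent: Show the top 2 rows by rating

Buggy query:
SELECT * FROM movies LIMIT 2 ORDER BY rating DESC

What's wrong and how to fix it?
Bug: LIMIT must come after ORDER BY

Fix: Sort with ORDER BY, then apply LIMIT

Corrected query:
SELECT * FROM movies ORDER BY rating DESC LIMIT 2

Result:
id | title     | genre  | rating | year
---+-----------+--------+--------+-----
6  | Parasite  | Drama  | 9.1    | 1984
2  | Inception | Sci-Fi | 8.7    | 2005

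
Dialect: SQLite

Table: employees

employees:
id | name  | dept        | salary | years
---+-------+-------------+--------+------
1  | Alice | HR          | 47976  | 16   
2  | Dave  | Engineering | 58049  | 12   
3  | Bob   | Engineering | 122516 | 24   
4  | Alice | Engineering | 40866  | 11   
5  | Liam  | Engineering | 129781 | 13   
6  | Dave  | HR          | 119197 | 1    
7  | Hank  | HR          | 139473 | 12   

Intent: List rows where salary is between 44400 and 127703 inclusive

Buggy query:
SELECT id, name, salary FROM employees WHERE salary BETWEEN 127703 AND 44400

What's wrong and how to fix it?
Bug: The bounds are reversed; BETWEEN a AND b requires a <= b to match anything

Fix: Write BETWEEN 44400 AND 127703

Corrected query:
SELECT id, name, salary FROM employees WHERE salary BETWEEN 44400 AND 127703

Result:
id | name  | salary
---+-------+-------
1  | Alice | 47976 
2  | Dave  | 58049 
3  | Bob   | 122516
6  | Dave  | 119197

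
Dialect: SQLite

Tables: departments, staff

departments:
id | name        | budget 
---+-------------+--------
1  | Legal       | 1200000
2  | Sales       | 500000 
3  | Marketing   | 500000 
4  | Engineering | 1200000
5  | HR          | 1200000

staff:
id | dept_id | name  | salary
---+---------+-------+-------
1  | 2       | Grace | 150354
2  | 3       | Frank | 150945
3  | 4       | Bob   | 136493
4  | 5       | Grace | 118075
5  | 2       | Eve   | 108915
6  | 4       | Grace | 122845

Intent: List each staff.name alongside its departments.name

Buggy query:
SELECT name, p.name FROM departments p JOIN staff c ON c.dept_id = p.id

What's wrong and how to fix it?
Bug: 'name' exists in both joined tables, so the database can't tell which one is meant

Fix: Qualify the column with its table alias (c.name)

Corrected query:
SELECT c.name, p.name FROM departments p JOIN staff c ON c.dept_id = p.id

Result:
name  | name       
------+------------
Grace | Sales      
Frank | Marketing  
Bob   | Engineering
Grace | HR         
Eve   | Sales      
Grace | Engineering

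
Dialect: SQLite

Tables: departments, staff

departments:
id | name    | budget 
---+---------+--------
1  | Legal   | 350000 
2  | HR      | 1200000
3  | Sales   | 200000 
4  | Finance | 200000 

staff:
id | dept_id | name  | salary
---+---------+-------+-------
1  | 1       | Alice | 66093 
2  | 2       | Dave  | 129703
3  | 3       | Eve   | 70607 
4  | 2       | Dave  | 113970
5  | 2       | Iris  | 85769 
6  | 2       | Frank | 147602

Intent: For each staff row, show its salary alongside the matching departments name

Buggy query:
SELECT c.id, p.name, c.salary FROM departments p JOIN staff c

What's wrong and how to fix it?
Bug: JOIN with no ON clause produces a cartesian product; every staff row pairs with every departments row

Fix: Add ON c.dept_id = p.id to the JOIN

Corrected query:
SELECT c.id, p.name, c.salary FROM departments p JOIN staff c ON c.dept_id = p.id

Result:
id | name  | salary
---+-------+-------
1  | Legal | 66093 
2  | HR    | 129703
3  | Sales | 70607 
4  | HR    | 113970
5  | HR    | 85769 
6  | HR    | 147602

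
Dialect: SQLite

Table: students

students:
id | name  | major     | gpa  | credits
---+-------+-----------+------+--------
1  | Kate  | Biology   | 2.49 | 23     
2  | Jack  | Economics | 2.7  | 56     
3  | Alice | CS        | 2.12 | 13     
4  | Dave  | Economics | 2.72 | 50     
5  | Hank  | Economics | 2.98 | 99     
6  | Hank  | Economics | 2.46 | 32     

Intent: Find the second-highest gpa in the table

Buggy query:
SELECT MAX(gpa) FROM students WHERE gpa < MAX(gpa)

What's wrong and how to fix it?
Bug: The inner MAX is an aggregate inside WHERE, which is not allowed

Fix: Compute the overall MAX in a subquery, then take MAX of rows below it

Corrected query:
SELECT MAX(gpa) FROM students WHERE gpa < (SELECT MAX(gpa) FROM students)

Result:
MAX(gpa)
--------
2.72    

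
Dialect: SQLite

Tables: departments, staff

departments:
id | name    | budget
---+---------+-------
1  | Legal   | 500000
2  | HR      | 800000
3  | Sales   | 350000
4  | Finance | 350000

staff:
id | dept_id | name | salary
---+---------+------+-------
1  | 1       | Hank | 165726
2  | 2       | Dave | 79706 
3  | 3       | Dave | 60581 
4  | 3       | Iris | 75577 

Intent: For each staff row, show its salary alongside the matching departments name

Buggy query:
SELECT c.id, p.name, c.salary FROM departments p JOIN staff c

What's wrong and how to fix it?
Bug: JOIN with no ON clause produces a cartesian product; every staff row pairs with every departments row

Fix: Add ON c.dept_id = p.id to the JOIN

Corrected query:
SELECT c.id, p.name, c.salary FROM departments p JOIN staff c ON c.dept_id = p.id

Result:
id | name  | salary
---+-------+-------
1  | Legal | 165726
2  | HR    | 79706 
3  | Sales | 60581 
4  | Sales | 75577 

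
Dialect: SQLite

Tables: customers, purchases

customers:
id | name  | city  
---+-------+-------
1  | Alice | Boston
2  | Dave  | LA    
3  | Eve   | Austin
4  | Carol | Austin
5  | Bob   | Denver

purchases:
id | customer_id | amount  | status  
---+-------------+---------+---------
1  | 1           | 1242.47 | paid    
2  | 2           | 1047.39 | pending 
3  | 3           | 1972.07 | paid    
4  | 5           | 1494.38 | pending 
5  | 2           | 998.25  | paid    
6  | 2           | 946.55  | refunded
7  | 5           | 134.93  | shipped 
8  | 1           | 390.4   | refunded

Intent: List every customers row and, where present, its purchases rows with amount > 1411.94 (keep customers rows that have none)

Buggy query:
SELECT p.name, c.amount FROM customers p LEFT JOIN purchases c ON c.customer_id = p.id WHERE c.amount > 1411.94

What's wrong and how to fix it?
Bug: A WHERE condition on the right-hand table after LEFT JOIN drops unmatched parents

Fix: Put 'c.amount > 1411.94' in the JOIN's ON clause instead of WHERE

Corrected query:
SELECT p.name, c.amount FROM customers p LEFT JOIN purchases c ON c.customer_id = p.id AND c.amount > 1411.94

Result:
name  | amount 
------+--------
Alice | NULL   
Dave  | NULL   
Eve   | 1972.07
Carol | NULL   
Bob   | 1494.38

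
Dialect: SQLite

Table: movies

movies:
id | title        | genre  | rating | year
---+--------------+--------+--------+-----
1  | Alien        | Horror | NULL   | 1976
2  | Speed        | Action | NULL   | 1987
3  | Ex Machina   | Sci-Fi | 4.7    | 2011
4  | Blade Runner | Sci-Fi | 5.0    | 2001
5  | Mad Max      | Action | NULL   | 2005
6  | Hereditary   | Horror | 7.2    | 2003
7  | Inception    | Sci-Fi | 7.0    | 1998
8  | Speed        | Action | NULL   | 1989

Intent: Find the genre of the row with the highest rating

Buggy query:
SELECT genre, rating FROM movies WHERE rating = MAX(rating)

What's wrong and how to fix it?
Bug: MAX(rating) is an aggregate and cannot be used directly in WHERE

Fix: Wrap MAX in a scalar subquery so WHERE compares against a single value

Corrected query:
SELECT genre, rating FROM movies WHERE rating = (SELECT MAX(rating) FROM movies)

Result:
genre  | rating
-------+-------
Horror | 7.2   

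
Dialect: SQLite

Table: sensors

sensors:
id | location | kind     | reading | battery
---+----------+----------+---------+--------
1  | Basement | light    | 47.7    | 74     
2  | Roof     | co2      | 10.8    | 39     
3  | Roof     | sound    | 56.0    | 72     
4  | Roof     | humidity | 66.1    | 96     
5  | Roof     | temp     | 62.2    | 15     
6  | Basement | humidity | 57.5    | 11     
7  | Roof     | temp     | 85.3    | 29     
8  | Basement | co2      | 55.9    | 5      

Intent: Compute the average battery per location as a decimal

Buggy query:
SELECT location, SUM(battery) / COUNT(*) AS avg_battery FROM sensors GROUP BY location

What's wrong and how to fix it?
Bug: SUM(battery) and COUNT(*) are both integers; the division truncates the fractional part

Fix: Multiply by 1.0 (or CAST to REAL) to force floating-point division

Corrected query:
SELECT location, SUM(battery) * 1.0 / COUNT(*) AS avg_battery FROM sensors GROUP BY location

Result:
location | avg_battery
---------+------------
Basement | 30         
Roof     | 50.2       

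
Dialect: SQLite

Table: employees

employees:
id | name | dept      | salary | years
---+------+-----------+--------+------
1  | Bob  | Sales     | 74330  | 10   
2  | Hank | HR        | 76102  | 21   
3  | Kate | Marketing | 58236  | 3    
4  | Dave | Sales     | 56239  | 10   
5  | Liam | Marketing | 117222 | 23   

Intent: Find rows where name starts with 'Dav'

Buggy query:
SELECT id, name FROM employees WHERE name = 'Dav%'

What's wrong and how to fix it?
Bug: '=' compares the literal string including the % character; pattern matching needs LIKE

Fix: Replace '=' with LIKE so 'Dav%' is treated as a pattern

Corrected query:
SELECT id, name FROM employees WHERE name LIKE 'Dav%'

Result:
id | name
---+-----
4  | Dave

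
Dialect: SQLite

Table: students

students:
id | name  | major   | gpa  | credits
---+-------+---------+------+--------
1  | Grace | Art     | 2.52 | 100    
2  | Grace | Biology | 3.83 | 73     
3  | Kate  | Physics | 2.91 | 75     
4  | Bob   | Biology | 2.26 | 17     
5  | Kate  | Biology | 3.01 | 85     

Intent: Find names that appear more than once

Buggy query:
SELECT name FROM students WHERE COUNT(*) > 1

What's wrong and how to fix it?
Bug: COUNT(*) is an aggregate and cannot be used in WHERE

Fix: Group first, then use HAVING for the count condition

Corrected query:
SELECT name FROM students GROUP BY name HAVING COUNT(*) > 1

Result:
name 
-----
Grace
Kate 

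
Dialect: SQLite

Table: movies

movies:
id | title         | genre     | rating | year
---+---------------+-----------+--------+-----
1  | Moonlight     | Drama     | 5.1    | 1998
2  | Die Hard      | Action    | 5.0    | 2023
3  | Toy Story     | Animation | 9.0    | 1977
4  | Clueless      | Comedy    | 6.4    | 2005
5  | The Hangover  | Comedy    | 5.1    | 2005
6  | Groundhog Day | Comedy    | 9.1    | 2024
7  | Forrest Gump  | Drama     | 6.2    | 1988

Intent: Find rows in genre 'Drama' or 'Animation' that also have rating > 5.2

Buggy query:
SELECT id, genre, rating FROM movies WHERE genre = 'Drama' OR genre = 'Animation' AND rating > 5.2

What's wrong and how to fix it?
Bug: Without parentheses, AND is evaluated before OR, so the rating filter only applies to the 'Animation' branch

Fix: Add parentheses around the OR so the AND applies to both alternatives

Corrected query:
SELECT id, genre, rating FROM movies WHERE (genre = 'Drama' OR genre = 'Animation') AND rating > 5.2

Result:
id | genre     | rating
---+-----------+-------
3  | Animation | 9     
7  | Drama     | 6.2   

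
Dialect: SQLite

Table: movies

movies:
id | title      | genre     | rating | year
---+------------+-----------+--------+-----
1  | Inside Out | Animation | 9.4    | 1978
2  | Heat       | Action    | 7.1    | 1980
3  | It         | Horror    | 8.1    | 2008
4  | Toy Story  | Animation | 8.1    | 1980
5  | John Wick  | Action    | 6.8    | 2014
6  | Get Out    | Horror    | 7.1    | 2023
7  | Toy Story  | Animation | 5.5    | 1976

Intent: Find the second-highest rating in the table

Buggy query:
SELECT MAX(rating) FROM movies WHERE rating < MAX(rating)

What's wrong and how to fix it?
Bug: The inner MAX is an aggregate inside WHERE, which is not allowed

Fix: Compute the overall MAX in a subquery, then take MAX of rows below it

Corrected query:
SELECT MAX(rating) FROM movies WHERE rating < (SELECT MAX(rating) FROM movies)

Result:
MAX(rating)
-----------
8.1        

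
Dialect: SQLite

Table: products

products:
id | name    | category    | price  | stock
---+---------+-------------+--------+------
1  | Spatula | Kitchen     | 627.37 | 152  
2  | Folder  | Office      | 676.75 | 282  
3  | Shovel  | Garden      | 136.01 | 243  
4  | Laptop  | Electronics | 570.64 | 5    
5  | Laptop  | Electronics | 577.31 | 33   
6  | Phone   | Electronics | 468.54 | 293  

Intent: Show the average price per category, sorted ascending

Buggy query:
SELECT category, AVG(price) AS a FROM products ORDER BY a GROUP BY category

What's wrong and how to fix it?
Bug: GROUP BY must precede ORDER BY

Fix: Move ORDER BY to the end, after GROUP BY

Corrected query:
SELECT category, AVG(price) AS a FROM products GROUP BY category ORDER BY a

Result:
category    | a     
------------+-------
Garden      | 136.01
Electronics | 538.83
Kitchen     | 627.37
Office      | 676.75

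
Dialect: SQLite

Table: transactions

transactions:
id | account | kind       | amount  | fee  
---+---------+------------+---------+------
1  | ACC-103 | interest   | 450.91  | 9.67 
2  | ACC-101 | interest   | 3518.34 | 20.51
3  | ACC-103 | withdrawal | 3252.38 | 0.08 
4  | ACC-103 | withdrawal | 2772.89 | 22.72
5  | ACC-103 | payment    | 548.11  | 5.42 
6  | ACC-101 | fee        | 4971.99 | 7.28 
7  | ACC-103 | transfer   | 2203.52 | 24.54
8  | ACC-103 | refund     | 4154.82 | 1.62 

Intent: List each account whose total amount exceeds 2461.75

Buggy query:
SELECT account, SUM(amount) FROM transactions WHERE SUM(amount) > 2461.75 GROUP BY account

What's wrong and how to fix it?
Bug: SUM(amount) is an aggregate, but WHERE filters rows before aggregation

Fix: Use HAVING (which filters groups after aggregation) instead of WHERE

Corrected query:
SELECT account, SUM(amount) FROM transactions GROUP BY account HAVING SUM(amount) > 2461.75

Result:
account | SUM(amount)
--------+------------
ACC-101 | 8490.33    
ACC-103 | 13382.63   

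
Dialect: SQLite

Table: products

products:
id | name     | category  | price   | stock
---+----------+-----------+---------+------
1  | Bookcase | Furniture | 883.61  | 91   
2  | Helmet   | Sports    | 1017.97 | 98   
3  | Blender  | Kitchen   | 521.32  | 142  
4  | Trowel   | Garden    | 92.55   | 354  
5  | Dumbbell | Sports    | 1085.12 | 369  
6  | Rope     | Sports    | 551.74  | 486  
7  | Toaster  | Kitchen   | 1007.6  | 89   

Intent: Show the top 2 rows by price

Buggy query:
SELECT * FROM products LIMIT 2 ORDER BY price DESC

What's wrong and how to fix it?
Bug: LIMIT must come after ORDER BY

Fix: Sort with ORDER BY, then apply LIMIT

Corrected query:
SELECT * FROM products ORDER BY price DESC LIMIT 2

Result:
id | name     | category | price   | stock
---+----------+----------+---------+------
5  | Dumbbell | Sports   | 1085.12 | 369  
2  | Helmet   | Sports   | 1017.97 | 98   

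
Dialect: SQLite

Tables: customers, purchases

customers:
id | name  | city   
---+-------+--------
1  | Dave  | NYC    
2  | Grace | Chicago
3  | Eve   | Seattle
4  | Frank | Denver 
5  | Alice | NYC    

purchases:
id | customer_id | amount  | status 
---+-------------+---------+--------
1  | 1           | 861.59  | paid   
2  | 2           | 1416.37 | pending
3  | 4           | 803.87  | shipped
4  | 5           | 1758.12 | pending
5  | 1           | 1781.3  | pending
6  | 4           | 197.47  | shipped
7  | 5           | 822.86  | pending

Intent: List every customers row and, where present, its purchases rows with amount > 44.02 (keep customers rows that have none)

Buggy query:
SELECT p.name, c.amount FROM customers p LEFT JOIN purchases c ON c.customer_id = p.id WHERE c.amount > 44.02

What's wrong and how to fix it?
Bug: Filtering c.amount in WHERE discards the NULL rows produced by LEFT JOIN, turning it into an inner join

Fix: Put 'c.amount > 44.02' in the JOIN's ON clause instead of WHERE

Corrected query:
SELECT p.name, c.amount FROM customers p LEFT JOIN purchases c ON c.customer_id = p.id AND c.amount > 44.02

Result:
name  | amount 
------+--------
Dave  | 861.59 
Dave  | 1781.3 
Grace | 1416.37
Eve   | NULL   
Frank | 197.47 
Frank | 803.87 
Alice | 822.86 
Alice | 1758.12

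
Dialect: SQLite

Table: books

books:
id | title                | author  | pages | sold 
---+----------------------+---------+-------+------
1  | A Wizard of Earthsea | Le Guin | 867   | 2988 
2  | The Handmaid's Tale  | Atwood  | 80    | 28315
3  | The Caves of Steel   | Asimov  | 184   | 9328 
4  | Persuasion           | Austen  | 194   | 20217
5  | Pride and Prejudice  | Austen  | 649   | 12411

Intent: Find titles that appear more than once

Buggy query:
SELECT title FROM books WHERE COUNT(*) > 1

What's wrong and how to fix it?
Bug: WHERE can't reference COUNT(*); aggregates are computed after WHERE

Fix: GROUP BY title, then filter groups with HAVING COUNT(*) > 1

Corrected query:
SELECT title FROM books GROUP BY title HAVING COUNT(*) > 1

Result:
(no rows)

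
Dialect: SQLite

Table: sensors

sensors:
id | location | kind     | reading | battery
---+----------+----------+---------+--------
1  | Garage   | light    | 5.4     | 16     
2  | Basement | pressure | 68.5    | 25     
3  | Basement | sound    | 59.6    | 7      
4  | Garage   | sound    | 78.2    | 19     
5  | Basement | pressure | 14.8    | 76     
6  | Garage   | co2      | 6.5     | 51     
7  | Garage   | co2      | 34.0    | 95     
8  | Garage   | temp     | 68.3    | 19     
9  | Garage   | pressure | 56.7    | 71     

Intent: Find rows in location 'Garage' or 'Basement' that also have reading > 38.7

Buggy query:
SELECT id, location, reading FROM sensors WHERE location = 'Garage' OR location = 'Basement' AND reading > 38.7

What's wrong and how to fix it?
Bug: Without parentheses, AND is evaluated before OR, so the reading filter only applies to the 'Basement' branch

Fix: Add parentheses around the OR so the AND applies to both alternatives

Corrected query:
SELECT id, location, reading FROM sensors WHERE (location = 'Garage' OR location = 'Basement') AND reading > 38.7

Result:
id | location | reading
---+----------+--------
2  | Basement | 68.5   
3  | Basement | 59.6   
4  | Garage   | 78.2   
8  | Garage   | 68.3   
9  | Garage   | 56.7   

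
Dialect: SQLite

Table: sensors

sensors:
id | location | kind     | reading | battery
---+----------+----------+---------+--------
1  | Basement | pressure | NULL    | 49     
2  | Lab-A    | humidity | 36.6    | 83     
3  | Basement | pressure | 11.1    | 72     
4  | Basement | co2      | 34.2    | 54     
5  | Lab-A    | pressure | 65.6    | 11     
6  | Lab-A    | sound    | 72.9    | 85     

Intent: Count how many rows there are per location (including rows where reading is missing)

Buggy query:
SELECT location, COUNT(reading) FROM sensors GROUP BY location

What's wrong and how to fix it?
Bug: COUNT(column) counts non-NULL values only; rows with NULL reading aren't counted

Fix: Replace COUNT(reading) with COUNT(*)

Corrected query:
SELECT location, COUNT(*) FROM sensors GROUP BY location

Result:
location | COUNT(*)
---------+---------
Basement | 3       
Lab-A    | 3       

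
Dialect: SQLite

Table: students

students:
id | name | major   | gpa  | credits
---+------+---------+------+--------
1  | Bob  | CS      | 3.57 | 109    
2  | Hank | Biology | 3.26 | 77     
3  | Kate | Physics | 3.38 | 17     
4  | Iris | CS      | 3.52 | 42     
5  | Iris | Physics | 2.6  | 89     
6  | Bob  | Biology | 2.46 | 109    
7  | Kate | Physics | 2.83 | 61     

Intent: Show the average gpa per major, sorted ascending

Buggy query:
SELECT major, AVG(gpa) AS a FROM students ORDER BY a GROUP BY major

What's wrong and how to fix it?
Bug: ORDER BY appears before GROUP BY; SQL clause order requires GROUP BY first

Fix: Reorder: SELECT … FROM … GROUP BY … ORDER BY …

Corrected query:
SELECT major, AVG(gpa) AS a FROM students GROUP BY major ORDER BY a

Result:
major   | a       
--------+---------
Biology | 2.86    
Physics | 2.936667
CS      | 3.545   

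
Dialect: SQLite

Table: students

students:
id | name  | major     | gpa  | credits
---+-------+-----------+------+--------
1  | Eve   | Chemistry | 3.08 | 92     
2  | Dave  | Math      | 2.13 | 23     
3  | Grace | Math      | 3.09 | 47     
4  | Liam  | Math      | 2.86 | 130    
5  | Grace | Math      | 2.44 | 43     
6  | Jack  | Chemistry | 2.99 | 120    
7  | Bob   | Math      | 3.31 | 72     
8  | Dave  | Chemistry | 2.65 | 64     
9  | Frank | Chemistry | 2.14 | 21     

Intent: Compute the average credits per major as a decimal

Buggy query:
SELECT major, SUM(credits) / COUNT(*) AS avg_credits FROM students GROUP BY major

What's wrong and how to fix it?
Bug: Both operands are integers, so '/' performs integer division and truncates

Fix: Cast one side to REAL so the division keeps the fractional part

Corrected query:
SELECT major, SUM(credits) * 1.0 / COUNT(*) AS avg_credits FROM students GROUP BY major

Result:
major     | avg_credits
----------+------------
Chemistry | 74.25      
Math      | 63         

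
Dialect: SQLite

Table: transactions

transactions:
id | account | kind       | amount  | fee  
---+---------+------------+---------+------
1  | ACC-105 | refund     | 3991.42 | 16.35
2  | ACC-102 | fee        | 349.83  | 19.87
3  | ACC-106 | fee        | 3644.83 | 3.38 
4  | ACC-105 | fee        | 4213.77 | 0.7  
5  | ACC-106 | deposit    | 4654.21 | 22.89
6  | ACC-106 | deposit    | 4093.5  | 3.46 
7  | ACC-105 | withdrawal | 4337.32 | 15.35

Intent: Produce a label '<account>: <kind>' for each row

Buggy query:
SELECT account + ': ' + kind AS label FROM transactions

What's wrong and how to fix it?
Bug: '+' is numeric addition; on text columns SQLite converts them to 0 instead of concatenating

Fix: Replace + with || to concatenate text

Corrected query:
SELECT account || ': ' || kind AS label FROM transactions

Result:
label              
-------------------
ACC-105: refund    
ACC-102: fee       
ACC-106: fee       
ACC-105: fee       
ACC-106: deposit   
ACC-106: deposit   
ACC-105: withdrawal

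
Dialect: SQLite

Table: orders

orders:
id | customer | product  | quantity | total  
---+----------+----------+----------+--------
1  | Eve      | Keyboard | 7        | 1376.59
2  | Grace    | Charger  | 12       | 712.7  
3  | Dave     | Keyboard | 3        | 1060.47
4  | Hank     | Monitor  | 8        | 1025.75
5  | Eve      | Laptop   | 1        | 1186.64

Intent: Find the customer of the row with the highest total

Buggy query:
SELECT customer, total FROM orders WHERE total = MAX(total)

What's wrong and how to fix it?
Bug: WHERE is evaluated per row; an aggregate over the whole table isn't defined there

Fix: Use a subquery: WHERE total = (SELECT MAX(total) FROM orders)

Corrected query:
SELECT customer, total FROM orders WHERE total = (SELECT MAX(total) FROM orders)

Result:
customer | total  
---------+--------
Eve      | 1376.59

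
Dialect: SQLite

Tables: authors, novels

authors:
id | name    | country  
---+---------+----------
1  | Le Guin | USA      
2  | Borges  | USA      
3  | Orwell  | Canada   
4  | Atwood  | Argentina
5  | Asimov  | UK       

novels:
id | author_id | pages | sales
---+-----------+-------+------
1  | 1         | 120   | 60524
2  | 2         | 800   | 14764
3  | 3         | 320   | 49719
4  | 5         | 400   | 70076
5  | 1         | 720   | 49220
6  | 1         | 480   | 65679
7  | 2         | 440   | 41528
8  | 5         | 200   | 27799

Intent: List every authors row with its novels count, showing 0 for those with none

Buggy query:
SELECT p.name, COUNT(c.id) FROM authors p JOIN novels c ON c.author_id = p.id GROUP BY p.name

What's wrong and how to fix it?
Bug: INNER JOIN drops authors rows that have no matching novels rows

Fix: Use LEFT JOIN so parents without children still appear (COUNT(c.id) gives 0)

Corrected query:
SELECT p.name, COUNT(c.id) FROM authors p LEFT JOIN novels c ON c.author_id = p.id GROUP BY p.name

Result:
name    | COUNT(c.id)
--------+------------
Asimov  | 2          
Atwood  | 0          
Borges  | 2          
Le Guin | 3          
Orwell  | 1          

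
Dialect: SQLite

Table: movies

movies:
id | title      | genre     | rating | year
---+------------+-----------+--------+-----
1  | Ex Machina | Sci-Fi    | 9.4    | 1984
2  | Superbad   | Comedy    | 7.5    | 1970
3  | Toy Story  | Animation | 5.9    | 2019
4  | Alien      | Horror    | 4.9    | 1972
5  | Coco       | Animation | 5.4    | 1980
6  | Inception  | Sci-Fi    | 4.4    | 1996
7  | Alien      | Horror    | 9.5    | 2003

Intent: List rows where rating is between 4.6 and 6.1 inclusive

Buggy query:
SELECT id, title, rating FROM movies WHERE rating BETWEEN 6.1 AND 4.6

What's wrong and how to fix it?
Bug: The bounds are reversed; BETWEEN a AND b requires a <= b to match anything

Fix: Swap the bounds so the smaller value comes first

Corrected query:
SELECT id, title, rating FROM movies WHERE rating BETWEEN 4.6 AND 6.1

Result:
id | title     | rating
---+-----------+-------
3  | Toy Story | 5.9   
4  | Alien     | 4.9   
5  | Coco      | 5.4   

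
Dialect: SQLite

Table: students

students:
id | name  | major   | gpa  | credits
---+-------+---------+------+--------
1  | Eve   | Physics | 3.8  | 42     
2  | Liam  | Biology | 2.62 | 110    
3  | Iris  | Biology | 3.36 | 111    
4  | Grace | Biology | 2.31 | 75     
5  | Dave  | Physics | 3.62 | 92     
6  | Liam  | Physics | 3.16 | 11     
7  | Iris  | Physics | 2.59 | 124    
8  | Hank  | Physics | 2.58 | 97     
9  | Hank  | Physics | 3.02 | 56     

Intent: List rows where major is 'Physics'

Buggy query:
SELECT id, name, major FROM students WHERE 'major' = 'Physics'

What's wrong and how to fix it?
Bug: 'major' in single quotes is a string literal, not the column; the comparison is literal-vs-literal and never true

Fix: Reference the column as major without single quotes

Corrected query:
SELECT id, name, major FROM students WHERE major = 'Physics'

Result:
id | name | major  
---+------+--------
1  | Eve  | Physics
5  | Dave | Physics
6  | Liam | Physics
7  | Iris | Physics
8  | Hank | Physics
9  | Hank | Physics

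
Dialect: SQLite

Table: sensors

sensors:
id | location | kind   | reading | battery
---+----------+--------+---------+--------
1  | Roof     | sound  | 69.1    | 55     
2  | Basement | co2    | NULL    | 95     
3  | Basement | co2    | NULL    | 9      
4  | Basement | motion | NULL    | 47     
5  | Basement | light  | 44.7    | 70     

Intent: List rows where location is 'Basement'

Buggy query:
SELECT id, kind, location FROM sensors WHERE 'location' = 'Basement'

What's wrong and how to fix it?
Bug: 'location' in single quotes is a string literal, not the column; the comparison is literal-vs-literal and never true

Fix: Remove the quotes around the column name (or use double quotes for an identifier)

Corrected query:
SELECT id, kind, location FROM sensors WHERE location = 'Basement'

Result:
id | kind   | location
---+--------+---------
2  | co2    | Basement
3  | co2    | Basement
4  | motion | Basement
5  | light  | Basement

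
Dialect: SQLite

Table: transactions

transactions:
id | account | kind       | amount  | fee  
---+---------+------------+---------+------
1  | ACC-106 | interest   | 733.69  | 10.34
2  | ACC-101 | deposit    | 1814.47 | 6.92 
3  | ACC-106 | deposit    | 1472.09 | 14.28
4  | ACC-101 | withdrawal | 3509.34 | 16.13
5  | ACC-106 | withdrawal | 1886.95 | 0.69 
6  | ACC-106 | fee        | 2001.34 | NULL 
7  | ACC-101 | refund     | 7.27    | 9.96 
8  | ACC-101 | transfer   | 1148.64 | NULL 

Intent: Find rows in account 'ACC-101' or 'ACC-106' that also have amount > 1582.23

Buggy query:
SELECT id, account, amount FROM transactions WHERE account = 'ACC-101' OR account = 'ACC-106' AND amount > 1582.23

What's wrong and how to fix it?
Bug: AND binds tighter than OR, so this parses as account = 'ACC-101' OR (account = 'ACC-106' AND amount > 1582.23)

Fix: Group the OR with parentheses (or use IN), then AND the threshold

Corrected query:
SELECT id, account, amount FROM transactions WHERE (account = 'ACC-101' OR account = 'ACC-106') AND amount > 1582.23

Result:
id | account | amount 
---+---------+--------
2  | ACC-101 | 1814.47
4  | ACC-101 | 3509.34
5  | ACC-106 | 1886.95
6  | ACC-106 | 2001.34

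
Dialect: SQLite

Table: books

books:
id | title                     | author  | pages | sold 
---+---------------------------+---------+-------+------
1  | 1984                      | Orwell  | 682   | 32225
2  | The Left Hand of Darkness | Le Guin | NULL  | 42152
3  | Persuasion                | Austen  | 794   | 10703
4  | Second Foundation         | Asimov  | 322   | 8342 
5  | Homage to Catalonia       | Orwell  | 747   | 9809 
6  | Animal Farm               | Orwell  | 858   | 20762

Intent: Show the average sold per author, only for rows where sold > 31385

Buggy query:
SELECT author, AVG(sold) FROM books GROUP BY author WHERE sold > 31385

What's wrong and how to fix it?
Bug: Row-level WHERE must come before GROUP BY in the clause order

Fix: Move the WHERE clause before GROUP BY

Corrected query:
SELECT author, AVG(sold) FROM books WHERE sold > 31385 GROUP BY author

Result:
author  | AVG(sold)
--------+----------
Le Guin | 42152    
Orwell  | 32225    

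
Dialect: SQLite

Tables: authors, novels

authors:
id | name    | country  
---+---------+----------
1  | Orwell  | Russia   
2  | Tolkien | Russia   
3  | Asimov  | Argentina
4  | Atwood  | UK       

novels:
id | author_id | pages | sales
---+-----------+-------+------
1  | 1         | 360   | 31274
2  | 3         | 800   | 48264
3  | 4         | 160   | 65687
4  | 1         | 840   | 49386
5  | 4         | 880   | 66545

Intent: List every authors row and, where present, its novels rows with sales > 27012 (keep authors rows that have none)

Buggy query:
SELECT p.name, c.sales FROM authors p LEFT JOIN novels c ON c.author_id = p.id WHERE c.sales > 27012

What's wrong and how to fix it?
Bug: Filtering c.sales in WHERE discards the NULL rows produced by LEFT JOIN, turning it into an inner join

Fix: Move the right-table condition into the ON clause so unmatched parents are kept

Corrected query:
SELECT p.name, c.sales FROM authors p LEFT JOIN novels c ON c.author_id = p.id AND c.sales > 27012

Result:
name    | sales
--------+------
Orwell  | 31274
Orwell  | 49386
Tolkien | NULL 
Asimov  | 48264
Atwood  | 65687
Atwood  | 66545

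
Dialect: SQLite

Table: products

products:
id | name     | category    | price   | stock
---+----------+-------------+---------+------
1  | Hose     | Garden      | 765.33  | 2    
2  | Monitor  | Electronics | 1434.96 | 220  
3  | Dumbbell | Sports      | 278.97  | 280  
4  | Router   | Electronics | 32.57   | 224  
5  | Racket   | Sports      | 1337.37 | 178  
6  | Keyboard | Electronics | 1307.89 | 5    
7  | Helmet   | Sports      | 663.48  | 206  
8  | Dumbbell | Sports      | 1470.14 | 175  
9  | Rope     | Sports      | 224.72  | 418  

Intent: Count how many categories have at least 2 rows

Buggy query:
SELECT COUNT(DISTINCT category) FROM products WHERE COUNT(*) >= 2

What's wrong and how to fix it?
Bug: WHERE filters individual rows, not groups, so a group-level COUNT is invalid there

Fix: Group first with HAVING COUNT(*) >= 2, then COUNT the resulting groups

Corrected query:
SELECT COUNT(*) FROM (SELECT category FROM products GROUP BY category HAVING COUNT(*) >= 2)

Result:
COUNT(*)
--------
2       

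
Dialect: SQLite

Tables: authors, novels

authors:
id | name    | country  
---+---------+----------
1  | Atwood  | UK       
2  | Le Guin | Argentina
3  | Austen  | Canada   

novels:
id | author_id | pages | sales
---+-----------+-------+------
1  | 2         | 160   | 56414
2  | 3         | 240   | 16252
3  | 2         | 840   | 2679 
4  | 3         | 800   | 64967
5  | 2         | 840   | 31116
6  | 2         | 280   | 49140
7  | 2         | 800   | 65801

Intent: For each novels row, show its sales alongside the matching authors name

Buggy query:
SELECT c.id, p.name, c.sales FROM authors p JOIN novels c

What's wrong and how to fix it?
Bug: Missing join condition: each novels row is matched to all authors rows instead of just its own

Fix: Specify the join condition linking the foreign key to the parent id

Corrected query:
SELECT c.id, p.name, c.sales FROM authors p JOIN novels c ON c.author_id = p.id

Result:
id | name    | sales
---+---------+------
1  | Le Guin | 56414
2  | Austen  | 16252
3  | Le Guin | 2679 
4  | Austen  | 64967
5  | Le Guin | 31116
6  | Le Guin | 49140
7  | Le Guin | 65801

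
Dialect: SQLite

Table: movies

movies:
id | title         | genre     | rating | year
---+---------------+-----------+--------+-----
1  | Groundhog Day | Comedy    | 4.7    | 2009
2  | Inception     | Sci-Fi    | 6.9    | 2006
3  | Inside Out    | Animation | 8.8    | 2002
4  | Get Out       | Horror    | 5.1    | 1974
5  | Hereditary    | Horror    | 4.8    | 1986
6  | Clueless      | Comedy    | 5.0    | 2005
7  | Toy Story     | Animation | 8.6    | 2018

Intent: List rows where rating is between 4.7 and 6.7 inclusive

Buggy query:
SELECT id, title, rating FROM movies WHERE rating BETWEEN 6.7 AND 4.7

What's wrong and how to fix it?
Bug: BETWEEN expects the lower bound first; with 6.7 AND 4.7 the range is empty

Fix: Write BETWEEN 4.7 AND 6.7

Corrected query:
SELECT id, title, rating FROM movies WHERE rating BETWEEN 4.7 AND 6.7

Result:
id | title         | rating
---+---------------+-------
1  | Groundhog Day | 4.7   
4  | Get Out       | 5.1   
5  | Hereditary    | 4.8   
6  | Clueless      | 5     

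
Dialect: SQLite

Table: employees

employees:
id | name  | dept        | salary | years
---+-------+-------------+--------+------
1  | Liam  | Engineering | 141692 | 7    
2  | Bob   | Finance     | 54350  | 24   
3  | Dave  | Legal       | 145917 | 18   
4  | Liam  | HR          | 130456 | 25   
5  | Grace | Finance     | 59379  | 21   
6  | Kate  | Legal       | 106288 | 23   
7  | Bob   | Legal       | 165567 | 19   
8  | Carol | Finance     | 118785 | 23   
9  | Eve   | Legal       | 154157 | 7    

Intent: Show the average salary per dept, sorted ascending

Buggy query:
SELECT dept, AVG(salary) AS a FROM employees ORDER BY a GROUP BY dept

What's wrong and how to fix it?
Bug: GROUP BY must precede ORDER BY

Fix: Reorder: SELECT … FROM … GROUP BY … ORDER BY …

Corrected query:
SELECT dept, AVG(salary) AS a FROM employees GROUP BY dept ORDER BY a

Result:
dept        | a           
------------+-------------
Finance     | 77504.666667
HR          | 130456      
Engineering | 141692      
Legal       | 142982.25   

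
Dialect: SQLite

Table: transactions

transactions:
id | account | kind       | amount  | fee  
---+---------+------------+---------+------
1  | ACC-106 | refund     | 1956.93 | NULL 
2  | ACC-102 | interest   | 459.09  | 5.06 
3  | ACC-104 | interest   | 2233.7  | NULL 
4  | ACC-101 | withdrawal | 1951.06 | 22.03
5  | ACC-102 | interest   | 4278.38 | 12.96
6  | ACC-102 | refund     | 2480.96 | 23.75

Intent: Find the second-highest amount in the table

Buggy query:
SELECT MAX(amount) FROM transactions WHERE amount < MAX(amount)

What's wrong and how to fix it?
Bug: MAX(amount) on the right of the comparison is an aggregate-in-WHERE error

Fix: Put the inner MAX in a scalar subquery

Corrected query:
SELECT MAX(amount) FROM transactions WHERE amount < (SELECT MAX(amount) FROM transactions)

Result:
MAX(amount)
-----------
2480.96    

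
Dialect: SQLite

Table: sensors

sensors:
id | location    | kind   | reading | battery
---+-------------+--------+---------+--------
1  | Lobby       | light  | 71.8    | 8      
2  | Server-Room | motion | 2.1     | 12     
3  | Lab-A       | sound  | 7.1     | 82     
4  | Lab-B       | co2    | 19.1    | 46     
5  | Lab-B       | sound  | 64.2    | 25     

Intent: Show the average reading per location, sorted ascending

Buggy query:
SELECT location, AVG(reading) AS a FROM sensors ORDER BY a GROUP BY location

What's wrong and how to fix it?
Bug: GROUP BY must precede ORDER BY

Fix: Move ORDER BY to the end, after GROUP BY

Corrected query:
SELECT location, AVG(reading) AS a FROM sensors GROUP BY location ORDER BY a

Result:
location    | a    
------------+------
Server-Room | 2.1  
Lab-A       | 7.1  
Lab-B       | 41.65
Lobby       | 71.8 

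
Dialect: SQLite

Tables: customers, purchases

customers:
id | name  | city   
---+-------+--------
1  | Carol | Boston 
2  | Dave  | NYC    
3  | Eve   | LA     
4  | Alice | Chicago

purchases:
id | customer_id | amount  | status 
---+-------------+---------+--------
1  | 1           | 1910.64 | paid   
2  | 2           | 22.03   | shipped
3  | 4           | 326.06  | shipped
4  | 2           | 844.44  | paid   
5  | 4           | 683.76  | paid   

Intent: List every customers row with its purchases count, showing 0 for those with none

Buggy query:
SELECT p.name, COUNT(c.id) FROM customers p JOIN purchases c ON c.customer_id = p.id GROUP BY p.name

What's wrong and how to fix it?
Bug: An inner join excludes parents with zero children

Fix: Switch to LEFT JOIN to retain unmatched parent rows

Corrected query:
SELECT p.name, COUNT(c.id) FROM customers p LEFT JOIN purchases c ON c.customer_id = p.id GROUP BY p.name

Result:
name  | COUNT(c.id)
------+------------
Alice | 2          
Carol | 1          
Dave  | 2          
Eve   | 0          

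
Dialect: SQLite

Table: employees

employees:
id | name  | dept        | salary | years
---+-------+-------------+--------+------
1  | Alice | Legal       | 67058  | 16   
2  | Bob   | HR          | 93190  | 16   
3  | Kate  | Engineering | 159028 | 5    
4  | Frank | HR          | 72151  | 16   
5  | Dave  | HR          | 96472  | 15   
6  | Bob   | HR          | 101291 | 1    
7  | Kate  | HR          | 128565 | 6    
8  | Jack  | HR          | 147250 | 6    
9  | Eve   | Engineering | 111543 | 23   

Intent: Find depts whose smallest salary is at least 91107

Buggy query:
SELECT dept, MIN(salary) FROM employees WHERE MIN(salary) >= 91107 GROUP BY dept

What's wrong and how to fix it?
Bug: MIN() in WHERE is a misuse of aggregate

Fix: Replace WHERE with HAVING after the GROUP BY

Corrected query:
SELECT dept, MIN(salary) FROM employees GROUP BY dept HAVING MIN(salary) >= 91107

Result:
dept        | MIN(salary)
------------+------------
Engineering | 111543     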